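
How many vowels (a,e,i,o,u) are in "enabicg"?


Input: enabicg
Checking each character:
  'e' at position 0: vowel (running total: 1)
  'n' at position 1: consonant
  'a' at position 2: vowel (running total: 2)
  'b' at position 3: consonant
  'i' at position 4: vowel (running total: 3)
  'c' at position 5: consonant
  'g' at position 6: consonant
Total vowels: 3

3


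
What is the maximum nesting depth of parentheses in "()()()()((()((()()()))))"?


Input: "()()()()((()((()()()))))"
Tracking depth:
  Position 0 '(': depth becomes 1
  Position 1 ')': depth becomes 0
  Position 2 '(': depth becomes 1
  Position 3 ')': depth becomes 0
  Position 4 '(': depth becomes 1
  Position 5 ')': depth becomes 0
  Position 6 '(': depth becomes 1
  Position 7 ')': depth becomes 0
  Position 8 '(': depth becomes 1
  Position 9 '(': depth becomes 2
  Position 10 '(': depth becomes 3
  Position 11 ')': depth becomes 2
  Position 12 '(': depth becomes 3
  Position 13 '(': depth becomes 4
  Position 14 '(': depth becomes 5
  Position 15 ')': depth becomes 4
  Position 16 '(': depth becomes 5
  Position 17 ')': depth becomes 4
  Position 18 '(': depth becomes 5
  Position 19 ')': depth becomes 4
  Position 20 ')': depth becomes 3
  Position 21 ')': depth becomes 2
  Position 22 ')': depth becomes 1
  Position 23 ')': depth becomes 0
Maximum depth reached: 5

5


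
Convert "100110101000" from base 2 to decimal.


Input: "100110101000" in base 2
Positional expansion:
  Digit '1' (value 1) x 2^11 = 2048
  Digit '0' (value 0) x 2^10 = 0
  Digit '0' (value 0) x 2^9 = 0
  Digit '1' (value 1) x 2^8 = 256
  Digit '1' (value 1) x 2^7 = 128
  Digit '0' (value 0) x 2^6 = 0
  Digit '1' (value 1) x 2^5 = 32
  Digit '0' (value 0) x 2^4 = 0
  Digit '1' (value 1) x 2^3 = 8
  Digit '0' (value 0) x 2^2 = 0
  Digit '0' (value 0) x 2^1 = 0
  Digit '0' (value 0) x 2^0 = 0
Sum = 2472

2472


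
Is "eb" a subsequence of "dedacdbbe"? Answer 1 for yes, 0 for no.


Check if "eb" is a subsequence of "dedacdbbe"
Greedy scan:
  Position 0 ('d'): no match needed
  Position 1 ('e'): matches sub[0] = 'e'
  Position 2 ('d'): no match needed
  Position 3 ('a'): no match needed
  Position 4 ('c'): no match needed
  Position 5 ('d'): no match needed
  Position 6 ('b'): matches sub[1] = 'b'
  Position 7 ('b'): no match needed
  Position 8 ('e'): no match needed
All 2 characters matched => is a subsequence

1


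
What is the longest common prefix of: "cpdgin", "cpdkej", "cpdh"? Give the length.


Words: cpdgin, cpdkej, cpdh
  Position 0: all 'c' => match
  Position 1: all 'p' => match
  Position 2: all 'd' => match
  Position 3: ('g', 'k', 'h') => mismatch, stop
LCP = "cpd" (length 3)

3


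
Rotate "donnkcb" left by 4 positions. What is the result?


Input: "donnkcb", rotate left by 4
First 4 characters: "donn"
Remaining characters: "kcb"
Concatenate remaining + first: "kcb" + "donn" = "kcbdonn"

kcbdonn


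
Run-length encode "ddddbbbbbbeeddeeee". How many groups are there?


Input: ddddbbbbbbeeddeeee
Scanning for consecutive runs:
  Group 1: 'd' x 4 (positions 0-3)
  Group 2: 'b' x 6 (positions 4-9)
  Group 3: 'e' x 2 (positions 10-11)
  Group 4: 'd' x 2 (positions 12-13)
  Group 5: 'e' x 4 (positions 14-17)
Total groups: 5

5


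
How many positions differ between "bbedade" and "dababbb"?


Comparing "bbedade" and "dababbb" position by position:
  Position 0: 'b' vs 'd' => DIFFER
  Position 1: 'b' vs 'a' => DIFFER
  Position 2: 'e' vs 'b' => DIFFER
  Position 3: 'd' vs 'a' => DIFFER
  Position 4: 'a' vs 'b' => DIFFER
  Position 5: 'd' vs 'b' => DIFFER
  Position 6: 'e' vs 'b' => DIFFER
Positions that differ: 7

7


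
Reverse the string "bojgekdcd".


Input: bojgekdcd
Reading characters right to left:
  Position 8: 'd'
  Position 7: 'c'
  Position 6: 'd'
  Position 5: 'k'
  Position 4: 'e'
  Position 3: 'g'
  Position 2: 'j'
  Position 1: 'o'
  Position 0: 'b'
Reversed: dcdkegjob

dcdkegjob


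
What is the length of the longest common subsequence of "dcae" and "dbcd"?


LCS of "dcae" and "dbcd"
DP table:
           d    b    c    d
      0    0    0    0    0
  d   0    1    1    1    1
  c   0    1    1    2    2
  a   0    1    1    2    2
  e   0    1    1    2    2
LCS length = dp[4][4] = 2

2


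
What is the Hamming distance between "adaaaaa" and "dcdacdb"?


Comparing "adaaaaa" and "dcdacdb" position by position:
  Position 0: 'a' vs 'd' => differ
  Position 1: 'd' vs 'c' => differ
  Position 2: 'a' vs 'd' => differ
  Position 3: 'a' vs 'a' => same
  Position 4: 'a' vs 'c' => differ
  Position 5: 'a' vs 'd' => differ
  Position 6: 'a' vs 'b' => differ
Total differences (Hamming distance): 6

6


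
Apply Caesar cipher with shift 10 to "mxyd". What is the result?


Caesar cipher: shift "mxyd" by 10
  'm' (pos 12) + 10 = pos 22 = 'w'
  'x' (pos 23) + 10 = pos 7 = 'h'
  'y' (pos 24) + 10 = pos 8 = 'i'
  'd' (pos 3) + 10 = pos 13 = 'n'
Result: whin

whin


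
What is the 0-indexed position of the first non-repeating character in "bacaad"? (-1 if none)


Input: bacaad
Character frequencies:
  'a': 3
  'b': 1
  'c': 1
  'd': 1
Scanning left to right for freq == 1:
  Position 0 ('b'): unique! => answer = 0

0


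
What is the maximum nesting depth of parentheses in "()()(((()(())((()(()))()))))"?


Input: "()()(((()(())((()(()))()))))"
Tracking depth:
  Position 0 '(': depth becomes 1
  Position 1 ')': depth becomes 0
  Position 2 '(': depth becomes 1
  Position 3 ')': depth becomes 0
  Position 4 '(': depth becomes 1
  Position 5 '(': depth becomes 2
  Position 6 '(': depth becomes 3
  Position 7 '(': depth becomes 4
  Position 8 ')': depth becomes 3
  Position 9 '(': depth becomes 4
  Position 10 '(': depth becomes 5
  Position 11 ')': depth becomes 4
  Position 12 ')': depth becomes 3
  Position 13 '(': depth becomes 4
  Position 14 '(': depth becomes 5
  Position 15 '(': depth becomes 6
  Position 16 ')': depth becomes 5
  Position 17 '(': depth becomes 6
  Position 18 '(': depth becomes 7
  Position 19 ')': depth becomes 6
  Position 20 ')': depth becomes 5
  Position 21 ')': depth becomes 4
  Position 22 '(': depth becomes 5
  Position 23 ')': depth becomes 4
  Position 24 ')': depth becomes 3
  Position 25 ')': depth becomes 2
  Position 26 ')': depth becomes 1
  Position 27 ')': depth becomes 0
Maximum depth reached: 7

7


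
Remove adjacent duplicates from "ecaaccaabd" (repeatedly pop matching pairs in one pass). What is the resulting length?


Input: ecaaccaabd
Stack-based adjacent duplicate removal:
  Read 'e': push. Stack: e
  Read 'c': push. Stack: ec
  Read 'a': push. Stack: eca
  Read 'a': matches stack top 'a' => pop. Stack: ec
  Read 'c': matches stack top 'c' => pop. Stack: e
  Read 'c': push. Stack: ec
  Read 'a': push. Stack: eca
  Read 'a': matches stack top 'a' => pop. Stack: ec
  Read 'b': push. Stack: ecb
  Read 'd': push. Stack: ecbd
Final stack: "ecbd" (length 4)

4


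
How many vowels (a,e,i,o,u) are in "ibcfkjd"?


Input: ibcfkjd
Checking each character:
  'i' at position 0: vowel (running total: 1)
  'b' at position 1: consonant
  'c' at position 2: consonant
  'f' at position 3: consonant
  'k' at position 4: consonant
  'j' at position 5: consonant
  'd' at position 6: consonant
Total vowels: 1

1


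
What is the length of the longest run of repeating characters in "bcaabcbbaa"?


Input: "bcaabcbbaa"
Scanning for longest run:
  Position 1 ('c'): new char, reset run to 1
  Position 2 ('a'): new char, reset run to 1
  Position 3 ('a'): continues run of 'a', length=2
  Position 4 ('b'): new char, reset run to 1
  Position 5 ('c'): new char, reset run to 1
  Position 6 ('b'): new char, reset run to 1
  Position 7 ('b'): continues run of 'b', length=2
  Position 8 ('a'): new char, reset run to 1
  Position 9 ('a'): continues run of 'a', length=2
Longest run: 'a' with length 2

2


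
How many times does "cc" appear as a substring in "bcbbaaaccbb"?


Searching for "cc" in "bcbbaaaccbb"
Scanning each position:
  Position 0: "bc" => no
  Position 1: "cb" => no
  Position 2: "bb" => no
  Position 3: "ba" => no
  Position 4: "aa" => no
  Position 5: "aa" => no
  Position 6: "ac" => no
  Position 7: "cc" => MATCH
  Position 8: "cb" => no
  Position 9: "bb" => no
Total occurrences: 1

1


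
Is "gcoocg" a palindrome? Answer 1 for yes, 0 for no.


Input: gcoocg
Reversed: gcoocg
  Compare pos 0 ('g') with pos 5 ('g'): match
  Compare pos 1 ('c') with pos 4 ('c'): match
  Compare pos 2 ('o') with pos 3 ('o'): match
Result: palindrome

1


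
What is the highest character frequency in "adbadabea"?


Input: adbadabea
Character counts:
  'a': 4
  'b': 2
  'd': 2
  'e': 1
Maximum frequency: 4

4


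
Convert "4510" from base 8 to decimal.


Input: "4510" in base 8
Positional expansion:
  Digit '4' (value 4) x 8^3 = 2048
  Digit '5' (value 5) x 8^2 = 320
  Digit '1' (value 1) x 8^1 = 8
  Digit '0' (value 0) x 8^0 = 0
Sum = 2376

2376


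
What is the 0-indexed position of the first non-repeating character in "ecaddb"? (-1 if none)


Input: ecaddb
Character frequencies:
  'a': 1
  'b': 1
  'c': 1
  'd': 2
  'e': 1
Scanning left to right for freq == 1:
  Position 0 ('e'): unique! => answer = 0

0


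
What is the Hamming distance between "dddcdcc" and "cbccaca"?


Comparing "dddcdcc" and "cbccaca" position by position:
  Position 0: 'd' vs 'c' => differ
  Position 1: 'd' vs 'b' => differ
  Position 2: 'd' vs 'c' => differ
  Position 3: 'c' vs 'c' => same
  Position 4: 'd' vs 'a' => differ
  Position 5: 'c' vs 'c' => same
  Position 6: 'c' vs 'a' => differ
Total differences (Hamming distance): 5

5


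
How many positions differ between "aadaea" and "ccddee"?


Comparing "aadaea" and "ccddee" position by position:
  Position 0: 'a' vs 'c' => DIFFER
  Position 1: 'a' vs 'c' => DIFFER
  Position 2: 'd' vs 'd' => same
  Position 3: 'a' vs 'd' => DIFFER
  Position 4: 'e' vs 'e' => same
  Position 5: 'a' vs 'e' => DIFFER
Positions that differ: 4

4


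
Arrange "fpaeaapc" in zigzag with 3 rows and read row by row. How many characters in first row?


Zigzag "fpaeaapc" into 3 rows:
Placing characters:
  'f' => row 0
  'p' => row 1
  'a' => row 2
  'e' => row 1
  'a' => row 0
  'a' => row 1
  'p' => row 2
  'c' => row 1
Rows:
  Row 0: "fa"
  Row 1: "peac"
  Row 2: "ap"
First row length: 2

2


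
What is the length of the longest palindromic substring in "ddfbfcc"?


Input: "ddfbfcc"
Checking substrings for palindromes:
  [2:5] "fbf" (len 3) => palindrome
  [0:2] "dd" (len 2) => palindrome
  [5:7] "cc" (len 2) => palindrome
Longest palindromic substring: "fbf" with length 3

3


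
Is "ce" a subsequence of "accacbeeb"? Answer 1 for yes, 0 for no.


Check if "ce" is a subsequence of "accacbeeb"
Greedy scan:
  Position 0 ('a'): no match needed
  Position 1 ('c'): matches sub[0] = 'c'
  Position 2 ('c'): no match needed
  Position 3 ('a'): no match needed
  Position 4 ('c'): no match needed
  Position 5 ('b'): no match needed
  Position 6 ('e'): matches sub[1] = 'e'
  Position 7 ('e'): no match needed
  Position 8 ('b'): no match needed
All 2 characters matched => is a subsequence

1


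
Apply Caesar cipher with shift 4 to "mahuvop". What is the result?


Caesar cipher: shift "mahuvop" by 4
  'm' (pos 12) + 4 = pos 16 = 'q'
  'a' (pos 0) + 4 = pos 4 = 'e'
  'h' (pos 7) + 4 = pos 11 = 'l'
  'u' (pos 20) + 4 = pos 24 = 'y'
  'v' (pos 21) + 4 = pos 25 = 'z'
  'o' (pos 14) + 4 = pos 18 = 's'
  'p' (pos 15) + 4 = pos 19 = 't'
Result: qelyzst

qelyzst


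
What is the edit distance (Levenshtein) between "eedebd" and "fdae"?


Computing edit distance: "eedebd" -> "fdae"
DP table:
           f    d    a    e
      0    1    2    3    4
  e   1    1    2    3    3
  e   2    2    2    3    3
  d   3    3    2    3    4
  e   4    4    3    3    3
  b   5    5    4    4    4
  d   6    6    5    5    5
Edit distance = dp[6][4] = 5

5


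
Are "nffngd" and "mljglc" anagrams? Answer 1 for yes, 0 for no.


Strings: "nffngd", "mljglc"
Sorted first:  dffgnn
Sorted second: cgjllm
Differ at position 0: 'd' vs 'c' => not anagrams

0


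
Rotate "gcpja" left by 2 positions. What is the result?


Input: "gcpja", rotate left by 2
First 2 characters: "gc"
Remaining characters: "pja"
Concatenate remaining + first: "pja" + "gc" = "pjagc"

pjagc


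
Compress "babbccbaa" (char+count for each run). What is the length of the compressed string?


Input: babbccbaa
Runs:
  'b' x 1 => "b1"
  'a' x 1 => "a1"
  'b' x 2 => "b2"
  'c' x 2 => "c2"
  'b' x 1 => "b1"
  'a' x 2 => "a2"
Compressed: "b1a1b2c2b1a2"
Compressed length: 12

12


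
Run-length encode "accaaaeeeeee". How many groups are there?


Input: accaaaeeeeee
Scanning for consecutive runs:
  Group 1: 'a' x 1 (positions 0-0)
  Group 2: 'c' x 2 (positions 1-2)
  Group 3: 'a' x 3 (positions 3-5)
  Group 4: 'e' x 6 (positions 6-11)
Total groups: 4

4


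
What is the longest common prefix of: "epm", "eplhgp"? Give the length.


Words: epm, eplhgp
  Position 0: all 'e' => match
  Position 1: all 'p' => match
  Position 2: ('m', 'l') => mismatch, stop
LCP = "ep" (length 2)

2


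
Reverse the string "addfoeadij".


Input: addfoeadij
Reading characters right to left:
  Position 9: 'j'
  Position 8: 'i'
  Position 7: 'd'
  Position 6: 'a'
  Position 5: 'e'
  Position 4: 'o'
  Position 3: 'f'
  Position 2: 'd'
  Position 1: 'd'
  Position 0: 'a'
Reversed: jidaeofdda

jidaeofdda


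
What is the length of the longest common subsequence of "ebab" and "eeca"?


LCS of "ebab" and "eeca"
DP table:
           e    e    c    a
      0    0    0    0    0
  e   0    1    1    1    1
  b   0    1    1    1    1
  a   0    1    1    1    2
  b   0    1    1    1    2
LCS length = dp[4][4] = 2

2


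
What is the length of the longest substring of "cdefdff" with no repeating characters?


Input: "cdefdff"
Sliding window (track last position of each char):
  Position 0 ('c'): window [0,0] length 1 -- new best
  Position 1 ('d'): window [0,1] length 2 -- new best
  Position 2 ('e'): window [0,2] length 3 -- new best
  Position 3 ('f'): window [0,3] length 4 -- new best
  Position 4 ('d'): repeat (last at 1), move window start to 2
  Position 4 ('d'): window [2,4] length 3
  Position 5 ('f'): repeat (last at 3), move window start to 4
  Position 5 ('f'): window [4,5] length 2
  Position 6 ('f'): repeat (last at 5), move window start to 6
  Position 6 ('f'): window [6,6] length 1
Longest substring with no repeats: "cdef" with length 4

4


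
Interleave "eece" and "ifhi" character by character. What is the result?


Interleaving "eece" and "ifhi":
  Position 0: 'e' from first, 'i' from second => "ei"
  Position 1: 'e' from first, 'f' from second => "ef"
  Position 2: 'c' from first, 'h' from second => "ch"
  Position 3: 'e' from first, 'i' from second => "ei"
Result: eiefchei

eiefchei


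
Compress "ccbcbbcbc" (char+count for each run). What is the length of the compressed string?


Input: ccbcbbcbc
Runs:
  'c' x 2 => "c2"
  'b' x 1 => "b1"
  'c' x 1 => "c1"
  'b' x 2 => "b2"
  'c' x 1 => "c1"
  'b' x 1 => "b1"
  'c' x 1 => "c1"
Compressed: "c2b1c1b2c1b1c1"
Compressed length: 14

14


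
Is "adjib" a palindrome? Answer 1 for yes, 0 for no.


Input: adjib
Reversed: bijda
  Compare pos 0 ('a') with pos 4 ('b'): MISMATCH
  Compare pos 1 ('d') with pos 3 ('i'): MISMATCH
Result: not a palindrome

0


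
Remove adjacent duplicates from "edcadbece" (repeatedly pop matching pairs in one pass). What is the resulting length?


Input: edcadbece
Stack-based adjacent duplicate removal:
  Read 'e': push. Stack: e
  Read 'd': push. Stack: ed
  Read 'c': push. Stack: edc
  Read 'a': push. Stack: edca
  Read 'd': push. Stack: edcad
  Read 'b': push. Stack: edcadb
  Read 'e': push. Stack: edcadbe
  Read 'c': push. Stack: edcadbec
  Read 'e': push. Stack: edcadbece
Final stack: "edcadbece" (length 9)

9


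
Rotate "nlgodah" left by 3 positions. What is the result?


Input: "nlgodah", rotate left by 3
First 3 characters: "nlg"
Remaining characters: "odah"
Concatenate remaining + first: "odah" + "nlg" = "odahnlg"

odahnlg


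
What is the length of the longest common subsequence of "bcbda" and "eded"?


LCS of "bcbda" and "eded"
DP table:
           e    d    e    d
      0    0    0    0    0
  b   0    0    0    0    0
  c   0    0    0    0    0
  b   0    0    0    0    0
  d   0    0    1    1    1
  a   0    0    1    1    1
LCS length = dp[5][4] = 1

1


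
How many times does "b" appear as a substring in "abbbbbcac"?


Searching for "b" in "abbbbbcac"
Scanning each position:
  Position 0: "a" => no
  Position 1: "b" => MATCH
  Position 2: "b" => MATCH
  Position 3: "b" => MATCH
  Position 4: "b" => MATCH
  Position 5: "b" => MATCH
  Position 6: "c" => no
  Position 7: "a" => no
  Position 8: "c" => no
Total occurrences: 5

5


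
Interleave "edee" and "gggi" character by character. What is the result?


Interleaving "edee" and "gggi":
  Position 0: 'e' from first, 'g' from second => "eg"
  Position 1: 'd' from first, 'g' from second => "dg"
  Position 2: 'e' from first, 'g' from second => "eg"
  Position 3: 'e' from first, 'i' from second => "ei"
Result: egdgegei

egdgegei


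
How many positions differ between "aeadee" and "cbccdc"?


Comparing "aeadee" and "cbccdc" position by position:
  Position 0: 'a' vs 'c' => DIFFER
  Position 1: 'e' vs 'b' => DIFFER
  Position 2: 'a' vs 'c' => DIFFER
  Position 3: 'd' vs 'c' => DIFFER
  Position 4: 'e' vs 'd' => DIFFER
  Position 5: 'e' vs 'c' => DIFFER
Positions that differ: 6

6


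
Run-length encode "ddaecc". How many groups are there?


Input: ddaecc
Scanning for consecutive runs:
  Group 1: 'd' x 2 (positions 0-1)
  Group 2: 'a' x 1 (positions 2-2)
  Group 3: 'e' x 1 (positions 3-3)
  Group 4: 'c' x 2 (positions 4-5)
Total groups: 4

4


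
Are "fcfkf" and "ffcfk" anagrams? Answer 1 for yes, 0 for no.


Strings: "fcfkf", "ffcfk"
Sorted first:  cfffk
Sorted second: cfffk
Sorted forms match => anagrams

1


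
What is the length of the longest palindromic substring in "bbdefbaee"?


Input: "bbdefbaee"
Checking substrings for palindromes:
  [0:2] "bb" (len 2) => palindrome
  [7:9] "ee" (len 2) => palindrome
Longest palindromic substring: "bb" with length 2

2


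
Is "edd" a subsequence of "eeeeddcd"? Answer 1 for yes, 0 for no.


Check if "edd" is a subsequence of "eeeeddcd"
Greedy scan:
  Position 0 ('e'): matches sub[0] = 'e'
  Position 1 ('e'): no match needed
  Position 2 ('e'): no match needed
  Position 3 ('e'): no match needed
  Position 4 ('d'): matches sub[1] = 'd'
  Position 5 ('d'): matches sub[2] = 'd'
  Position 6 ('c'): no match needed
  Position 7 ('d'): no match needed
All 3 characters matched => is a subsequence

1


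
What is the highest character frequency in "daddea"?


Input: daddea
Character counts:
  'a': 2
  'd': 3
  'e': 1
Maximum frequency: 3

3


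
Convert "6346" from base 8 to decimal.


Input: "6346" in base 8
Positional expansion:
  Digit '6' (value 6) x 8^3 = 3072
  Digit '3' (value 3) x 8^2 = 192
  Digit '4' (value 4) x 8^1 = 32
  Digit '6' (value 6) x 8^0 = 6
Sum = 3302

3302


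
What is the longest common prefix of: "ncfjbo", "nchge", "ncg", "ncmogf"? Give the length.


Words: ncfjbo, nchge, ncg, ncmogf
  Position 0: all 'n' => match
  Position 1: all 'c' => match
  Position 2: ('f', 'h', 'g', 'm') => mismatch, stop
LCP = "nc" (length 2)

2


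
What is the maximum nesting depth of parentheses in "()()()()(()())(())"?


Input: "()()()()(()())(())"
Tracking depth:
  Position 0 '(': depth becomes 1
  Position 1 ')': depth becomes 0
  Position 2 '(': depth becomes 1
  Position 3 ')': depth becomes 0
  Position 4 '(': depth becomes 1
  Position 5 ')': depth becomes 0
  Position 6 '(': depth becomes 1
  Position 7 ')': depth becomes 0
  Position 8 '(': depth becomes 1
  Position 9 '(': depth becomes 2
  Position 10 ')': depth becomes 1
  Position 11 '(': depth becomes 2
  Position 12 ')': depth becomes 1
  Position 13 ')': depth becomes 0
  Position 14 '(': depth becomes 1
  Position 15 '(': depth becomes 2
  Position 16 ')': depth becomes 1
  Position 17 ')': depth becomes 0
Maximum depth reached: 2

2


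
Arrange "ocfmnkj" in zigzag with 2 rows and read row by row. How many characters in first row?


Zigzag "ocfmnkj" into 2 rows:
Placing characters:
  'o' => row 0
  'c' => row 1
  'f' => row 0
  'm' => row 1
  'n' => row 0
  'k' => row 1
  'j' => row 0
Rows:
  Row 0: "ofnj"
  Row 1: "cmk"
First row length: 4

4


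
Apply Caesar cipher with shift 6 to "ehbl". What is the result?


Caesar cipher: shift "ehbl" by 6
  'e' (pos 4) + 6 = pos 10 = 'k'
  'h' (pos 7) + 6 = pos 13 = 'n'
  'b' (pos 1) + 6 = pos 7 = 'h'
  'l' (pos 11) + 6 = pos 17 = 'r'
Result: knhr

knhr


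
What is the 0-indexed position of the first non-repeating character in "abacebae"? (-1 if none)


Input: abacebae
Character frequencies:
  'a': 3
  'b': 2
  'c': 1
  'e': 2
Scanning left to right for freq == 1:
  Position 0 ('a'): freq=3, skip
  Position 1 ('b'): freq=2, skip
  Position 2 ('a'): freq=3, skip
  Position 3 ('c'): unique! => answer = 3

3


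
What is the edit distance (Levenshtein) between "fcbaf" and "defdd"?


Computing edit distance: "fcbaf" -> "defdd"
DP table:
           d    e    f    d    d
      0    1    2    3    4    5
  f   1    1    2    2    3    4
  c   2    2    2    3    3    4
  b   3    3    3    3    4    4
  a   4    4    4    4    4    5
  f   5    5    5    4    5    5
Edit distance = dp[5][5] = 5

5


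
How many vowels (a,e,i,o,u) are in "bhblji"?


Input: bhblji
Checking each character:
  'b' at position 0: consonant
  'h' at position 1: consonant
  'b' at position 2: consonant
  'l' at position 3: consonant
  'j' at position 4: consonant
  'i' at position 5: vowel (running total: 1)
Total vowels: 1

1


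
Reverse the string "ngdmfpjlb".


Input: ngdmfpjlb
Reading characters right to left:
  Position 8: 'b'
  Position 7: 'l'
  Position 6: 'j'
  Position 5: 'p'
  Position 4: 'f'
  Position 3: 'm'
  Position 2: 'd'
  Position 1: 'g'
  Position 0: 'n'
Reversed: bljpfmdgn

bljpfmdgn


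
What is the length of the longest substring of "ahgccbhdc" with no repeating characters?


Input: "ahgccbhdc"
Sliding window (track last position of each char):
  Position 0 ('a'): window [0,0] length 1 -- new best
  Position 1 ('h'): window [0,1] length 2 -- new best
  Position 2 ('g'): window [0,2] length 3 -- new best
  Position 3 ('c'): window [0,3] length 4 -- new best
  Position 4 ('c'): repeat (last at 3), move window start to 4
  Position 4 ('c'): window [4,4] length 1
  Position 5 ('b'): window [4,5] length 2
  Position 6 ('h'): window [4,6] length 3
  Position 7 ('d'): window [4,7] length 4
  Position 8 ('c'): repeat (last at 4), move window start to 5
  Position 8 ('c'): window [5,8] length 4
Longest substring with no repeats: "ahgc" with length 4

4


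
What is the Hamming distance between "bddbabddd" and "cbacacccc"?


Comparing "bddbabddd" and "cbacacccc" position by position:
  Position 0: 'b' vs 'c' => differ
  Position 1: 'd' vs 'b' => differ
  Position 2: 'd' vs 'a' => differ
  Position 3: 'b' vs 'c' => differ
  Position 4: 'a' vs 'a' => same
  Position 5: 'b' vs 'c' => differ
  Position 6: 'd' vs 'c' => differ
  Position 7: 'd' vs 'c' => differ
  Position 8: 'd' vs 'c' => differ
Total differences (Hamming distance): 8

8


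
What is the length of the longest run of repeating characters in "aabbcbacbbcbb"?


Input: "aabbcbacbbcbb"
Scanning for longest run:
  Position 1 ('a'): continues run of 'a', length=2
  Position 2 ('b'): new char, reset run to 1
  Position 3 ('b'): continues run of 'b', length=2
  Position 4 ('c'): new char, reset run to 1
  Position 5 ('b'): new char, reset run to 1
  Position 6 ('a'): new char, reset run to 1
  Position 7 ('c'): new char, reset run to 1
  Position 8 ('b'): new char, reset run to 1
  Position 9 ('b'): continues run of 'b', length=2
  Position 10 ('c'): new char, reset run to 1
  Position 11 ('b'): new char, reset run to 1
  Position 12 ('b'): continues run of 'b', length=2
Longest run: 'a' with length 2

2


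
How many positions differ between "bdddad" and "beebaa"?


Comparing "bdddad" and "beebaa" position by position:
  Position 0: 'b' vs 'b' => same
  Position 1: 'd' vs 'e' => DIFFER
  Position 2: 'd' vs 'e' => DIFFER
  Position 3: 'd' vs 'b' => DIFFER
  Position 4: 'a' vs 'a' => same
  Position 5: 'd' vs 'a' => DIFFER
Positions that differ: 4

4


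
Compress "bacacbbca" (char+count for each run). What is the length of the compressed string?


Input: bacacbbca
Runs:
  'b' x 1 => "b1"
  'a' x 1 => "a1"
  'c' x 1 => "c1"
  'a' x 1 => "a1"
  'c' x 1 => "c1"
  'b' x 2 => "b2"
  'c' x 1 => "c1"
  'a' x 1 => "a1"
Compressed: "b1a1c1a1c1b2c1a1"
Compressed length: 16

16


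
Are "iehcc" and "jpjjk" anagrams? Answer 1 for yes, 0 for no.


Strings: "iehcc", "jpjjk"
Sorted first:  ccehi
Sorted second: jjjkp
Differ at position 0: 'c' vs 'j' => not anagrams

0


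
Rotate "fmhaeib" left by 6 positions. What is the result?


Input: "fmhaeib", rotate left by 6
First 6 characters: "fmhaei"
Remaining characters: "b"
Concatenate remaining + first: "b" + "fmhaei" = "bfmhaei"

bfmhaei


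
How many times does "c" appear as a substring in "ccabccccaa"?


Searching for "c" in "ccabccccaa"
Scanning each position:
  Position 0: "c" => MATCH
  Position 1: "c" => MATCH
  Position 2: "a" => no
  Position 3: "b" => no
  Position 4: "c" => MATCH
  Position 5: "c" => MATCH
  Position 6: "c" => MATCH
  Position 7: "c" => MATCH
  Position 8: "a" => no
  Position 9: "a" => no
Total occurrences: 6

6


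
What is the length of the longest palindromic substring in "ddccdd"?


Input: "ddccdd"
Checking substrings for palindromes:
  [0:6] "ddccdd" (len 6) => palindrome
  [1:5] "dccd" (len 4) => palindrome
  [0:2] "dd" (len 2) => palindrome
  [2:4] "cc" (len 2) => palindrome
  [4:6] "dd" (len 2) => palindrome
Longest palindromic substring: "ddccdd" with length 6

6


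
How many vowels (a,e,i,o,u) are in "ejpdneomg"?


Input: ejpdneomg
Checking each character:
  'e' at position 0: vowel (running total: 1)
  'j' at position 1: consonant
  'p' at position 2: consonant
  'd' at position 3: consonant
  'n' at position 4: consonant
  'e' at position 5: vowel (running total: 2)
  'o' at position 6: vowel (running total: 3)
  'm' at position 7: consonant
  'g' at position 8: consonant
Total vowels: 3

3


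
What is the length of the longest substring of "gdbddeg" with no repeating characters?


Input: "gdbddeg"
Sliding window (track last position of each char):
  Position 0 ('g'): window [0,0] length 1 -- new best
  Position 1 ('d'): window [0,1] length 2 -- new best
  Position 2 ('b'): window [0,2] length 3 -- new best
  Position 3 ('d'): repeat (last at 1), move window start to 2
  Position 3 ('d'): window [2,3] length 2
  Position 4 ('d'): repeat (last at 3), move window start to 4
  Position 4 ('d'): window [4,4] length 1
  Position 5 ('e'): window [4,5] length 2
  Position 6 ('g'): window [4,6] length 3
Longest substring with no repeats: "gdb" with length 3

3


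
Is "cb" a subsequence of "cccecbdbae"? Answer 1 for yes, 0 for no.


Check if "cb" is a subsequence of "cccecbdbae"
Greedy scan:
  Position 0 ('c'): matches sub[0] = 'c'
  Position 1 ('c'): no match needed
  Position 2 ('c'): no match needed
  Position 3 ('e'): no match needed
  Position 4 ('c'): no match needed
  Position 5 ('b'): matches sub[1] = 'b'
  Position 6 ('d'): no match needed
  Position 7 ('b'): no match needed
  Position 8 ('a'): no match needed
  Position 9 ('e'): no match needed
All 2 characters matched => is a subsequence

1


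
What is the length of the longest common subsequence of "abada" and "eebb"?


LCS of "abada" and "eebb"
DP table:
           e    e    b    b
      0    0    0    0    0
  a   0    0    0    0    0
  b   0    0    0    1    1
  a   0    0    0    1    1
  d   0    0    0    1    1
  a   0    0    0    1    1
LCS length = dp[5][4] = 1

1


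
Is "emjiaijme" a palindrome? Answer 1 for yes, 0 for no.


Input: emjiaijme
Reversed: emjiaijme
  Compare pos 0 ('e') with pos 8 ('e'): match
  Compare pos 1 ('m') with pos 7 ('m'): match
  Compare pos 2 ('j') with pos 6 ('j'): match
  Compare pos 3 ('i') with pos 5 ('i'): match
Result: palindrome

1


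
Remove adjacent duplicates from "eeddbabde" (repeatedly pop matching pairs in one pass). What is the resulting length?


Input: eeddbabde
Stack-based adjacent duplicate removal:
  Read 'e': push. Stack: e
  Read 'e': matches stack top 'e' => pop. Stack: (empty)
  Read 'd': push. Stack: d
  Read 'd': matches stack top 'd' => pop. Stack: (empty)
  Read 'b': push. Stack: b
  Read 'a': push. Stack: ba
  Read 'b': push. Stack: bab
  Read 'd': push. Stack: babd
  Read 'e': push. Stack: babde
Final stack: "babde" (length 5)

5


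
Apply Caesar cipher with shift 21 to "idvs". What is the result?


Caesar cipher: shift "idvs" by 21
  'i' (pos 8) + 21 = pos 3 = 'd'
  'd' (pos 3) + 21 = pos 24 = 'y'
  'v' (pos 21) + 21 = pos 16 = 'q'
  's' (pos 18) + 21 = pos 13 = 'n'
Result: dyqn

dyqn


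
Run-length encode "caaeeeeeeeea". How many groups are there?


Input: caaeeeeeeeea
Scanning for consecutive runs:
  Group 1: 'c' x 1 (positions 0-0)
  Group 2: 'a' x 2 (positions 1-2)
  Group 3: 'e' x 8 (positions 3-10)
  Group 4: 'a' x 1 (positions 11-11)
Total groups: 4

4


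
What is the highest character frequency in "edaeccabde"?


Input: edaeccabde
Character counts:
  'a': 2
  'b': 1
  'c': 2
  'd': 2
  'e': 3
Maximum frequency: 3

3


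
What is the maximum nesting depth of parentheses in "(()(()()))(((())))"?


Input: "(()(()()))(((())))"
Tracking depth:
  Position 0 '(': depth becomes 1
  Position 1 '(': depth becomes 2
  Position 2 ')': depth becomes 1
  Position 3 '(': depth becomes 2
  Position 4 '(': depth becomes 3
  Position 5 ')': depth becomes 2
  Position 6 '(': depth becomes 3
  Position 7 ')': depth becomes 2
  Position 8 ')': depth becomes 1
  Position 9 ')': depth becomes 0
  Position 10 '(': depth becomes 1
  Position 11 '(': depth becomes 2
  Position 12 '(': depth becomes 3
  Position 13 '(': depth becomes 4
  Position 14 ')': depth becomes 3
  Position 15 ')': depth becomes 2
  Position 16 ')': depth becomes 1
  Position 17 ')': depth becomes 0
Maximum depth reached: 4

4


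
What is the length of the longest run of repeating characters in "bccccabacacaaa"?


Input: "bccccabacacaaa"
Scanning for longest run:
  Position 1 ('c'): new char, reset run to 1
  Position 2 ('c'): continues run of 'c', length=2
  Position 3 ('c'): continues run of 'c', length=3
  Position 4 ('c'): continues run of 'c', length=4
  Position 5 ('a'): new char, reset run to 1
  Position 6 ('b'): new char, reset run to 1
  Position 7 ('a'): new char, reset run to 1
  Position 8 ('c'): new char, reset run to 1
  Position 9 ('a'): new char, reset run to 1
  Position 10 ('c'): new char, reset run to 1
  Position 11 ('a'): new char, reset run to 1
  Position 12 ('a'): continues run of 'a', length=2
  Position 13 ('a'): continues run of 'a', length=3
Longest run: 'c' with length 4

4


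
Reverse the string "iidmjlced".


Input: iidmjlced
Reading characters right to left:
  Position 8: 'd'
  Position 7: 'e'
  Position 6: 'c'
  Position 5: 'l'
  Position 4: 'j'
  Position 3: 'm'
  Position 2: 'd'
  Position 1: 'i'
  Position 0: 'i'
Reversed: decljmdii

decljmdii


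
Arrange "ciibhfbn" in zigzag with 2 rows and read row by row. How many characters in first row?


Zigzag "ciibhfbn" into 2 rows:
Placing characters:
  'c' => row 0
  'i' => row 1
  'i' => row 0
  'b' => row 1
  'h' => row 0
  'f' => row 1
  'b' => row 0
  'n' => row 1
Rows:
  Row 0: "cihb"
  Row 1: "ibfn"
First row length: 4

4


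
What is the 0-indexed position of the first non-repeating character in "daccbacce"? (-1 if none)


Input: daccbacce
Character frequencies:
  'a': 2
  'b': 1
  'c': 4
  'd': 1
  'e': 1
Scanning left to right for freq == 1:
  Position 0 ('d'): unique! => answer = 0

0


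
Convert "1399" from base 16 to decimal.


Input: "1399" in base 16
Positional expansion:
  Digit '1' (value 1) x 16^3 = 4096
  Digit '3' (value 3) x 16^2 = 768
  Digit '9' (value 9) x 16^1 = 144
  Digit '9' (value 9) x 16^0 = 9
Sum = 5017

5017


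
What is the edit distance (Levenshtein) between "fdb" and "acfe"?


Computing edit distance: "fdb" -> "acfe"
DP table:
           a    c    f    e
      0    1    2    3    4
  f   1    1    2    2    3
  d   2    2    2    3    3
  b   3    3    3    3    4
Edit distance = dp[3][4] = 4

4


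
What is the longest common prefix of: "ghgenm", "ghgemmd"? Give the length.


Words: ghgenm, ghgemmd
  Position 0: all 'g' => match
  Position 1: all 'h' => match
  Position 2: all 'g' => match
  Position 3: all 'e' => match
  Position 4: ('n', 'm') => mismatch, stop
LCP = "ghge" (length 4)

4


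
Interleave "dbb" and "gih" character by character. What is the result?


Interleaving "dbb" and "gih":
  Position 0: 'd' from first, 'g' from second => "dg"
  Position 1: 'b' from first, 'i' from second => "bi"
  Position 2: 'b' from first, 'h' from second => "bh"
Result: dgbibh

dgbibh


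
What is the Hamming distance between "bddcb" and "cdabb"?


Comparing "bddcb" and "cdabb" position by position:
  Position 0: 'b' vs 'c' => differ
  Position 1: 'd' vs 'd' => same
  Position 2: 'd' vs 'a' => differ
  Position 3: 'c' vs 'b' => differ
  Position 4: 'b' vs 'b' => same
Total differences (Hamming distance): 3

3


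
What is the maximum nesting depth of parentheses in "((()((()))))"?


Input: "((()((()))))"
Tracking depth:
  Position 0 '(': depth becomes 1
  Position 1 '(': depth becomes 2
  Position 2 '(': depth becomes 3
  Position 3 ')': depth becomes 2
  Position 4 '(': depth becomes 3
  Position 5 '(': depth becomes 4
  Position 6 '(': depth becomes 5
  Position 7 ')': depth becomes 4
  Position 8 ')': depth becomes 3
  Position 9 ')': depth becomes 2
  Position 10 ')': depth becomes 1
  Position 11 ')': depth becomes 0
Maximum depth reached: 5

5


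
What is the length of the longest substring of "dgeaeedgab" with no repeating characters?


Input: "dgeaeedgab"
Sliding window (track last position of each char):
  Position 0 ('d'): window [0,0] length 1 -- new best
  Position 1 ('g'): window [0,1] length 2 -- new best
  Position 2 ('e'): window [0,2] length 3 -- new best
  Position 3 ('a'): window [0,3] length 4 -- new best
  Position 4 ('e'): repeat (last at 2), move window start to 3
  Position 4 ('e'): window [3,4] length 2
  Position 5 ('e'): repeat (last at 4), move window start to 5
  Position 5 ('e'): window [5,5] length 1
  Position 6 ('d'): window [5,6] length 2
  Position 7 ('g'): window [5,7] length 3
  Position 8 ('a'): window [5,8] length 4
  Position 9 ('b'): window [5,9] length 5 -- new best
Longest substring with no repeats: "edgab" with length 5

5


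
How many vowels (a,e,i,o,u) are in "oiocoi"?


Input: oiocoi
Checking each character:
  'o' at position 0: vowel (running total: 1)
  'i' at position 1: vowel (running total: 2)
  'o' at position 2: vowel (running total: 3)
  'c' at position 3: consonant
  'o' at position 4: vowel (running total: 4)
  'i' at position 5: vowel (running total: 5)
Total vowels: 5

5


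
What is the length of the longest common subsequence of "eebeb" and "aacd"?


LCS of "eebeb" and "aacd"
DP table:
           a    a    c    d
      0    0    0    0    0
  e   0    0    0    0    0
  e   0    0    0    0    0
  b   0    0    0    0    0
  e   0    0    0    0    0
  b   0    0    0    0    0
LCS length = dp[5][4] = 0

0


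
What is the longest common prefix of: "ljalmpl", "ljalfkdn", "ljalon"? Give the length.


Words: ljalmpl, ljalfkdn, ljalon
  Position 0: all 'l' => match
  Position 1: all 'j' => match
  Position 2: all 'a' => match
  Position 3: all 'l' => match
  Position 4: ('m', 'f', 'o') => mismatch, stop
LCP = "ljal" (length 4)

4


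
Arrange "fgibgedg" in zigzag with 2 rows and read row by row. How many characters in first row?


Zigzag "fgibgedg" into 2 rows:
Placing characters:
  'f' => row 0
  'g' => row 1
  'i' => row 0
  'b' => row 1
  'g' => row 0
  'e' => row 1
  'd' => row 0
  'g' => row 1
Rows:
  Row 0: "figd"
  Row 1: "gbeg"
First row length: 4

4


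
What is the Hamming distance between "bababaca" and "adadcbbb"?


Comparing "bababaca" and "adadcbbb" position by position:
  Position 0: 'b' vs 'a' => differ
  Position 1: 'a' vs 'd' => differ
  Position 2: 'b' vs 'a' => differ
  Position 3: 'a' vs 'd' => differ
  Position 4: 'b' vs 'c' => differ
  Position 5: 'a' vs 'b' => differ
  Position 6: 'c' vs 'b' => differ
  Position 7: 'a' vs 'b' => differ
Total differences (Hamming distance): 8

8


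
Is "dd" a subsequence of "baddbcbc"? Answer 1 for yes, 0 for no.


Check if "dd" is a subsequence of "baddbcbc"
Greedy scan:
  Position 0 ('b'): no match needed
  Position 1 ('a'): no match needed
  Position 2 ('d'): matches sub[0] = 'd'
  Position 3 ('d'): matches sub[1] = 'd'
  Position 4 ('b'): no match needed
  Position 5 ('c'): no match needed
  Position 6 ('b'): no match needed
  Position 7 ('c'): no match needed
All 2 characters matched => is a subsequence

1


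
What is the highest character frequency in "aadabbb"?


Input: aadabbb
Character counts:
  'a': 3
  'b': 3
  'd': 1
Maximum frequency: 3

3


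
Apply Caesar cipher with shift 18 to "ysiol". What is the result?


Caesar cipher: shift "ysiol" by 18
  'y' (pos 24) + 18 = pos 16 = 'q'
  's' (pos 18) + 18 = pos 10 = 'k'
  'i' (pos 8) + 18 = pos 0 = 'a'
  'o' (pos 14) + 18 = pos 6 = 'g'
  'l' (pos 11) + 18 = pos 3 = 'd'
Result: qkagd

qkagd


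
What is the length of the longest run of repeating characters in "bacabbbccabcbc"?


Input: "bacabbbccabcbc"
Scanning for longest run:
  Position 1 ('a'): new char, reset run to 1
  Position 2 ('c'): new char, reset run to 1
  Position 3 ('a'): new char, reset run to 1
  Position 4 ('b'): new char, reset run to 1
  Position 5 ('b'): continues run of 'b', length=2
  Position 6 ('b'): continues run of 'b', length=3
  Position 7 ('c'): new char, reset run to 1
  Position 8 ('c'): continues run of 'c', length=2
  Position 9 ('a'): new char, reset run to 1
  Position 10 ('b'): new char, reset run to 1
  Position 11 ('c'): new char, reset run to 1
  Position 12 ('b'): new char, reset run to 1
  Position 13 ('c'): new char, reset run to 1
Longest run: 'b' with length 3

3


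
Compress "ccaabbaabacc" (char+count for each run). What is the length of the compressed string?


Input: ccaabbaabacc
Runs:
  'c' x 2 => "c2"
  'a' x 2 => "a2"
  'b' x 2 => "b2"
  'a' x 2 => "a2"
  'b' x 1 => "b1"
  'a' x 1 => "a1"
  'c' x 2 => "c2"
Compressed: "c2a2b2a2b1a1c2"
Compressed length: 14

14


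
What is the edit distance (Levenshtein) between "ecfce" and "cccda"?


Computing edit distance: "ecfce" -> "cccda"
DP table:
           c    c    c    d    a
      0    1    2    3    4    5
  e   1    1    2    3    4    5
  c   2    1    1    2    3    4
  f   3    2    2    2    3    4
  c   4    3    2    2    3    4
  e   5    4    3    3    3    4
Edit distance = dp[5][5] = 4

4


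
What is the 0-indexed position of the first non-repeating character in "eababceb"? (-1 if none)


Input: eababceb
Character frequencies:
  'a': 2
  'b': 3
  'c': 1
  'e': 2
Scanning left to right for freq == 1:
  Position 0 ('e'): freq=2, skip
  Position 1 ('a'): freq=2, skip
  Position 2 ('b'): freq=3, skip
  Position 3 ('a'): freq=2, skip
  Position 4 ('b'): freq=3, skip
  Position 5 ('c'): unique! => answer = 5

5


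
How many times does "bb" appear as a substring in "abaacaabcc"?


Searching for "bb" in "abaacaabcc"
Scanning each position:
  Position 0: "ab" => no
  Position 1: "ba" => no
  Position 2: "aa" => no
  Position 3: "ac" => no
  Position 4: "ca" => no
  Position 5: "aa" => no
  Position 6: "ab" => no
  Position 7: "bc" => no
  Position 8: "cc" => no
Total occurrences: 0

0
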